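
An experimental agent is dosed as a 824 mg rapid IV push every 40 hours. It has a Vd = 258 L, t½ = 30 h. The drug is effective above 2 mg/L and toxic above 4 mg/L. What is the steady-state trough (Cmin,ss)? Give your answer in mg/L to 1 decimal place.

2.1 mg/L

τ/t½ = 40/30 ≈ 1.3333, so fraction remaining f = (1/2)^(40/30) ≈ 0.3969.
Accumulation ratio R = 1/(1 − f) ≈ 1/0.6031 ≈ 1.6581.
Each bolus raises the concentration by D/Vd = 824/258 ≈ 3.194 mg/L.
Steady-state peak Cmax,ss = C₀·R ≈ 3.194 × 1.6581 ≈ 5.296 mg/L.
Steady-state trough Cmin,ss = Cmax,ss·f ≈ 5.296 × 0.3969 ≈ 2.102 mg/L.
Trough 2.1 mg/L vs MEC 2 mg/L: adequate.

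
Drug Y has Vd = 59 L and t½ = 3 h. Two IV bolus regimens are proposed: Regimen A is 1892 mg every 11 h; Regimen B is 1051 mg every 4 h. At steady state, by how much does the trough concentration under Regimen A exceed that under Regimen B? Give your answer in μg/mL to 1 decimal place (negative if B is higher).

-9.0 μg/mL

Regimen A: f = (1/2)^(11/3) ≈ 0.0787; Cmin,ss = (1892/59)·f/(1−f) ≈ 2.739 μg/mL.
Regimen B: f = (1/2)^(4/3) ≈ 0.3969; Cmin,ss = (1051/59)·f/(1−f) ≈ 11.723 μg/mL.
Difference ≈ 2.739 − 11.723 ≈ -8.984 μg/mL.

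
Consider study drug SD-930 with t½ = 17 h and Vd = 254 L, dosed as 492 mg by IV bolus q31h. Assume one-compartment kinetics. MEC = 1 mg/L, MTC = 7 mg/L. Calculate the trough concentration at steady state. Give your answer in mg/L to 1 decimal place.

Over one 31-h interval, 31/17 ≈ 1.8235 half-lives elapse, leaving f ≈ 0.2825 of each dose.
Each bolus raises the concentration by D/Vd = 492/254 ≈ 1.937 mg/L.
Steady-state trough Cmin,ss = C₀·f/(1−f) ≈ 1.937 × 0.2825/0.7175 ≈ 0.763 mg/L.
Trough 0.8 mg/L vs MEC 1 mg/L: subtherapeutic.

0.8 mg/L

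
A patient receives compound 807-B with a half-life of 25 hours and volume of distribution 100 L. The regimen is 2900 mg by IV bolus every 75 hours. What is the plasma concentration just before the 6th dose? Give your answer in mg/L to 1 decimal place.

4.1 mg/L

f = (1/2)^(τ/t½) = (1/2)^(75/25) ≈ 0.1250.
C₀ = D/Vd = 2900/100 ≈ 29.000 mg/L.
Before the 6th dose, 5 doses have been given. Superposition: Cmin = C₀·(f + f² + … + f^5).
≈ 29.000 × (0.1250 + 0.0156 + 0.0020 + 0.0002 + 0.0000) ≈ 29.000 × 0.1428 ≈ 4.141 mg/L.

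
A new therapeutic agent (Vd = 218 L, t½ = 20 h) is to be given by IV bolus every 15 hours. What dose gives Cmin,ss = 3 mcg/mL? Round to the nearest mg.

τ/t½ = 15/20 ≈ 0.75, so f = (1/2)^(15/20) ≈ 0.594604.
Cmin,ss = (D/Vd)·f/(1−f), so D = Cmin,ss·Vd·(1−f)/f.
D = 3 × 218 × (1−f)/f ≈ 3 × 218 × 0.68179 ≈ 445.89 mg.

446 mg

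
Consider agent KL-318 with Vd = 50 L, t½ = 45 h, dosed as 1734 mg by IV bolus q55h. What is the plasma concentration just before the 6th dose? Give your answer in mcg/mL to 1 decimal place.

25.6 mcg/mL

f = (1/2)^(τ/t½) = (1/2)^(55/45) ≈ 0.4286.
C₀ = D/Vd = 1734/50 ≈ 34.680 mcg/mL.
Before the 6th dose, 5 doses have been given. Superposition: Cmin = C₀·(f + f² + … + f^5).
≈ 34.680 × (0.4286 + 0.1837 + 0.0787 + 0.0337 + 0.0145) ≈ 34.680 × 0.7392 ≈ 25.635 mcg/mL.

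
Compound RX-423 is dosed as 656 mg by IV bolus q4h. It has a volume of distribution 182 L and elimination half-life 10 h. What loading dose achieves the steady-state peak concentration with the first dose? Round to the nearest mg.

2709 mg

f = (1/2)^(4/10) ≈ 0.757858; accumulation ratio R = 1/(1−f) ≈ 4.12981.
Loading dose to hit Cmax,ss on first dose: D_load = D_maint·R ≈ 656 × 4.12981 ≈ 2709.16 mg.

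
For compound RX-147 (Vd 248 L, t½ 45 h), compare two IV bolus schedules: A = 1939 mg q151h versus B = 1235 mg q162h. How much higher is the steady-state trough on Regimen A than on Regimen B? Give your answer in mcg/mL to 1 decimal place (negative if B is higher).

0.4 mcg/mL

Regimen A: f = (1/2)^(151/45) ≈ 0.0977; Cmin,ss = (1939/248)·f/(1−f) ≈ 0.847 mcg/mL.
Regimen B: f = (1/2)^(162/45) ≈ 0.0825; Cmin,ss = (1235/248)·f/(1−f) ≈ 0.448 mcg/mL.
Difference ≈ 0.847 − 0.448 ≈ 0.399 mcg/mL.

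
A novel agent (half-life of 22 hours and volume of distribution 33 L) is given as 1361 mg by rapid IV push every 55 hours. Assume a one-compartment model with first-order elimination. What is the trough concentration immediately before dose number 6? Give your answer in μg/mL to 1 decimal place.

f = (1/2)^(τ/t½) = (1/2)^(55/22) ≈ 0.1768.
C₀ = D/Vd = 1361/33 ≈ 41.242 μg/mL.
Before the 6th dose, 5 doses have been given. Superposition: Cmin = C₀·(f + f² + … + f^5).
≈ 41.242 × (0.1768 + 0.0313 + 0.0055 + 0.0010 + 0.0002) ≈ 41.242 × 0.2148 ≈ 8.859 μg/mL.

8.9 μg/mL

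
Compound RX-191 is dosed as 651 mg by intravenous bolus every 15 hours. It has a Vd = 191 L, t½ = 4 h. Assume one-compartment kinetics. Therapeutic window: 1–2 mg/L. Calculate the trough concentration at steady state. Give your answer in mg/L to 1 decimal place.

k = ln2/t½ = ln2/4 ≈ 0.173287 h⁻¹; fraction remaining f = e^(−kτ) = e^(−0.173287×15) ≈ 0.0743.
Accumulation ratio R = 1/(1 − f) ≈ 1/0.9257 ≈ 1.0803.
Each bolus raises the concentration by D/Vd = 651/191 ≈ 3.408 mg/L.
Cmax,ss = C₀/(1 − f) ≈ 3.408/0.9257 ≈ 3.682 mg/L.
One interval later, Cmin,ss = Cmax,ss·e^(−kτ) ≈ 3.682 × 0.0743 ≈ 0.274 mg/L.
Trough 0.3 mg/L vs MEC 1 mg/L: subtherapeutic.

0.3 mg/L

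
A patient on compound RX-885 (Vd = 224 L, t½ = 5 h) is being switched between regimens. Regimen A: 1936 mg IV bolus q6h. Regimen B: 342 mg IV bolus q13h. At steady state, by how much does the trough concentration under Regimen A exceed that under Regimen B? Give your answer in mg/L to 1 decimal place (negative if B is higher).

Regimen A: f = (1/2)^(6/5) ≈ 0.4353; Cmin,ss = (1936/224)·f/(1−f) ≈ 6.662 mg/L.
Regimen B: f = (1/2)^(13/5) ≈ 0.1649; Cmin,ss = (342/224)·f/(1−f) ≈ 0.301 mg/L.
Difference ≈ 6.662 − 0.301 ≈ 6.361 mg/L.

6.4 mg/L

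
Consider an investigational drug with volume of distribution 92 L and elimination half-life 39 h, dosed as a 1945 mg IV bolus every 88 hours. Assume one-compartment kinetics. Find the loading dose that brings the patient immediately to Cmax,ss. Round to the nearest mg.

2460 mg

f = (1/2)^(88/39) ≈ 0.209292; accumulation ratio R = 1/(1−f) ≈ 1.26469.
Loading dose to hit Cmax,ss on first dose: D_load = D_maint·R ≈ 1945 × 1.26469 ≈ 2459.82 mg.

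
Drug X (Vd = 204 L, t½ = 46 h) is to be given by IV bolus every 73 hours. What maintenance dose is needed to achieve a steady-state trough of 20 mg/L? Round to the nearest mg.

τ/t½ = 73/46 ≈ 1.587, so f = (1/2)^(73/46) ≈ 0.332873.
Cmin,ss = (D/Vd)·f/(1−f), so D = Cmin,ss·Vd·(1−f)/f.
D = 20 × 204 × (1−f)/f ≈ 20 × 204 × 2.00415 ≈ 8176.93 mg.

8177 mg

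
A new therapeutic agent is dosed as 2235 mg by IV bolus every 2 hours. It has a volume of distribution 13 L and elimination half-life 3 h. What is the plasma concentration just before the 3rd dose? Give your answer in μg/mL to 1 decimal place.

f = (1/2)^(τ/t½) = (1/2)^(2/3) ≈ 0.6300.
C₀ = D/Vd = 2235/13 ≈ 171.923 μg/mL.
Before the 3rd dose, 2 doses have been given. Superposition: Cmin = C₀·(f + f²).
≈ 171.923 × (0.6300 + 0.3969) ≈ 171.923 × 1.0269 ≈ 176.548 μg/mL.

176.5 μg/mL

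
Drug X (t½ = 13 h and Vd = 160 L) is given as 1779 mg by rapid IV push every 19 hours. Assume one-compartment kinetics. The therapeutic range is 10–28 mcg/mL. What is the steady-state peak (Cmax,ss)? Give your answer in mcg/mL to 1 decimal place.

17.5 mcg/mL

Over one 19-h interval, 19/13 ≈ 1.4615 half-lives elapse, leaving f ≈ 0.3631 of each dose.
At steady state, accumulation factor R = 1/(1 − e^(−kτ)) ≈ 1.5701.
Single-dose peak C₀ = D/Vd = 1779/160 ≈ 11.119 mcg/mL.
Steady-state peak Cmax,ss = C₀·R ≈ 11.119 × 1.5701 ≈ 17.458 mcg/mL.
Peak 17.5 mcg/mL vs MTC 28 mcg/mL: below toxic threshold.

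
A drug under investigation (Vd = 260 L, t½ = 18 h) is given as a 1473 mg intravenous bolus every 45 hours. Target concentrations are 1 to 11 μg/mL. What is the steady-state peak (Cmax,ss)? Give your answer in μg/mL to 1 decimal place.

6.9 μg/mL

Over one 45-h interval, 45/18 ≈ 2.5 half-lives elapse, leaving f ≈ 0.1768 of each dose.
At steady state, accumulation factor R = 1/(1 − e^(−kτ)) ≈ 1.2148.
Single-dose peak C₀ = D/Vd = 1473/260 ≈ 5.665 μg/mL.
Steady-state peak Cmax,ss = C₀·R ≈ 5.665 × 1.2148 ≈ 6.882 μg/mL.
Peak 6.9 μg/mL vs MTC 11 μg/mL: below toxic threshold.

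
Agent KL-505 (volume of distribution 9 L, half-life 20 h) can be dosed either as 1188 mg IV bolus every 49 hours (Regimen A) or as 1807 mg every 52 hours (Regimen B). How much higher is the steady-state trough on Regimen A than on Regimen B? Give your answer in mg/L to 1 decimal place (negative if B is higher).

-10.1 mg/L

Regimen A: f = (1/2)^(49/20) ≈ 0.1830; Cmin,ss = (1188/9)·f/(1−f) ≈ 29.567 mg/L.
Regimen B: f = (1/2)^(52/20) ≈ 0.1649; Cmin,ss = (1807/9)·f/(1−f) ≈ 39.646 mg/L.
Difference ≈ 29.567 − 39.646 ≈ -10.079 mg/L.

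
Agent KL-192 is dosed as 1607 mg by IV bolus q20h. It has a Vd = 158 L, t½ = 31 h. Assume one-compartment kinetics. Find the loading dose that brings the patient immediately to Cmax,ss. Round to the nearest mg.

f = (1/2)^(20/31) ≈ 0.639421; accumulation ratio R = 1/(1−f) ≈ 2.77332.
Loading dose to hit Cmax,ss on first dose: D_load = D_maint·R ≈ 1607 × 2.77332 ≈ 4456.73 mg.

4457 mg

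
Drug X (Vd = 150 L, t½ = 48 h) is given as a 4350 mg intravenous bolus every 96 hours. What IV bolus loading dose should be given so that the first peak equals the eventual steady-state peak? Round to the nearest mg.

f = (1/2)^(96/48) ≈ 0.250000; accumulation ratio R = 1/(1−f) ≈ 1.33333.
Loading dose to hit Cmax,ss on first dose: D_load = D_maint·R ≈ 4350 × 1.33333 ≈ 5799.99 mg.

5800 mg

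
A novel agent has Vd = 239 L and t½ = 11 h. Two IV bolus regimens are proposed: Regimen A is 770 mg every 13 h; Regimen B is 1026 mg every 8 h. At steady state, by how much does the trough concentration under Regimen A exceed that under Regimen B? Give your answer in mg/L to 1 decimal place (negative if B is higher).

-4.0 mg/L

Regimen A: f = (1/2)^(13/11) ≈ 0.4408; Cmin,ss = (770/239)·f/(1−f) ≈ 2.540 mg/L.
Regimen B: f = (1/2)^(8/11) ≈ 0.6040; Cmin,ss = (1026/239)·f/(1−f) ≈ 6.548 mg/L.
Difference ≈ 2.540 − 6.548 ≈ -4.008 mg/L.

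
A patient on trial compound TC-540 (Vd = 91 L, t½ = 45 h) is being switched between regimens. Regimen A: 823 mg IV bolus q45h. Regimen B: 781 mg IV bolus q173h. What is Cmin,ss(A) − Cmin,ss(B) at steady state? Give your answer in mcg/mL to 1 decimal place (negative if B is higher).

Regimen A: f = (1/2)^(45/45) ≈ 0.5000; Cmin,ss = (823/91)·f/(1−f) ≈ 9.044 mcg/mL.
Regimen B: f = (1/2)^(173/45) ≈ 0.0696; Cmin,ss = (781/91)·f/(1−f) ≈ 0.642 mcg/mL.
Difference ≈ 9.044 − 0.642 ≈ 8.402 mcg/mL.

8.4 mcg/mL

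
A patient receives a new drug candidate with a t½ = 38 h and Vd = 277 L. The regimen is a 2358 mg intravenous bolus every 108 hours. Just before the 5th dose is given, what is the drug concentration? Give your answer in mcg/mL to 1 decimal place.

1.4 mcg/mL

f = (1/2)^(τ/t½) = (1/2)^(108/38) ≈ 0.1395.
C₀ = D/Vd = 2358/277 ≈ 8.513 mcg/mL.
Before the 5th dose, 4 doses have been given. Superposition: Cmin = C₀·(f + f² + … + f^4).
≈ 8.513 × (0.1395 + 0.0195 + 0.0027 + 0.0004) ≈ 8.513 × 0.1621 ≈ 1.380 mcg/mL.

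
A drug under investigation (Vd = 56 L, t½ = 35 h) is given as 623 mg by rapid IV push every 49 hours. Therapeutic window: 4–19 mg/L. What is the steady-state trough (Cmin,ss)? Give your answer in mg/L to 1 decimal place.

Over one 49-h interval, 49/35 ≈ 1.4 half-lives elapse, leaving f ≈ 0.3789 of each dose.
Accumulation ratio R = 1/(1 − f) ≈ 1/0.6211 ≈ 1.6100.
Single-dose peak C₀ = D/Vd = 623/56 ≈ 11.125 mg/L.
Steady-state peak Cmax,ss = C₀·R ≈ 11.125 × 1.6100 ≈ 17.911 mg/L.
Steady-state trough Cmin,ss = Cmax,ss·f ≈ 17.911 × 0.3789 ≈ 6.786 mg/L.
Trough 6.8 mg/L vs MEC 4 mg/L: adequate.

6.8 mg/L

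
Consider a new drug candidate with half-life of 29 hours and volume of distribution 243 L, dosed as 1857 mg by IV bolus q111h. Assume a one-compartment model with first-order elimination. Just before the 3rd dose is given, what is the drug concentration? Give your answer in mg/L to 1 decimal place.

f = (1/2)^(τ/t½) = (1/2)^(111/29) ≈ 0.0704.
C₀ = D/Vd = 1857/243 ≈ 7.642 mg/L.
Before the 3rd dose, 2 doses have been given. Superposition: Cmin = C₀·(f + f²).
≈ 7.642 × (0.0704 + 0.0050) ≈ 7.642 × 0.0754 ≈ 0.576 mg/L.

0.6 mg/L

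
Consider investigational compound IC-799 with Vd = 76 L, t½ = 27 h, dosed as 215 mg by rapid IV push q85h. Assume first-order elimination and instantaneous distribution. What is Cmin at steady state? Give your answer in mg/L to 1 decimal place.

Over one 85-h interval, 85/27 ≈ 3.1481 half-lives elapse, leaving f ≈ 0.1128 of each dose.
Each bolus raises the concentration by D/Vd = 215/76 ≈ 2.829 mg/L.
Steady-state trough Cmin,ss = C₀·f/(1−f) ≈ 2.829 × 0.1128/0.8872 ≈ 0.360 mg/L.

0.4 mg/L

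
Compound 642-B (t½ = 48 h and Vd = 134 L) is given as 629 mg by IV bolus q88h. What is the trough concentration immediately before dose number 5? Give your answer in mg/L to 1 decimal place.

f = (1/2)^(τ/t½) = (1/2)^(88/48) ≈ 0.2806.
C₀ = D/Vd = 629/134 ≈ 4.694 mg/L.
Before the 5th dose, 4 doses have been given. Superposition: Cmin = C₀·(f + f² + … + f^4).
≈ 4.694 × (0.2806 + 0.0787 + 0.0221 + 0.0062) ≈ 4.694 × 0.3876 ≈ 1.819 mg/L.

1.8 mg/L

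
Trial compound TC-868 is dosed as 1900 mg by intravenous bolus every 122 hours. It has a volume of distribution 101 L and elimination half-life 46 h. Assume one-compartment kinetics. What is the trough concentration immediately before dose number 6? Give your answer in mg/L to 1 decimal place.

f = (1/2)^(τ/t½) = (1/2)^(122/46) ≈ 0.1591.
C₀ = D/Vd = 1900/101 ≈ 18.812 mg/L.
Before the 6th dose, 5 doses have been given. Superposition: Cmin = C₀·(f + f² + … + f^5).
≈ 18.812 × (0.1591 + 0.0253 + 0.0040 + 0.0006 + 0.0001) ≈ 18.812 × 0.1891 ≈ 3.557 mg/L.

3.6 mg/L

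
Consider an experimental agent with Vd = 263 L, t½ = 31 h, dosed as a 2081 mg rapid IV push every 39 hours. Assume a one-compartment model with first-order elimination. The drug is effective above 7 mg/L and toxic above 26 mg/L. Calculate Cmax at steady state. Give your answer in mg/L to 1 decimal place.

Over one 39-h interval, 39/31 ≈ 1.2581 half-lives elapse, leaving f ≈ 0.4181 of each dose.
Accumulation ratio R = 1/(1 − f) ≈ 1/0.5819 ≈ 1.7185.
Each bolus raises the concentration by D/Vd = 2081/263 ≈ 7.913 mg/L.
Cmax,ss = C₀/(1 − f) ≈ 7.913/0.5819 ≈ 13.599 mg/L.
Peak 13.6 mg/L vs MTC 26 mg/L: below toxic threshold.

13.6 mg/L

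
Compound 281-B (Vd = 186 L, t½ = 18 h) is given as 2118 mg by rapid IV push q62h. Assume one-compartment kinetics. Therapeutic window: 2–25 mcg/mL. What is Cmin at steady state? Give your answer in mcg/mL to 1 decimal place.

k = ln2/t½ = ln2/18 ≈ 0.038508 h⁻¹; fraction remaining f = e^(−kτ) = e^(−0.038508×62) ≈ 0.0919.
At steady state, accumulation factor R = 1/(1 − e^(−kτ)) ≈ 1.1012.
Single-dose peak C₀ = D/Vd = 2118/186 ≈ 11.387 mcg/mL.
Cmax,ss = C₀/(1 − f) ≈ 11.387/0.9081 ≈ 12.539 mcg/mL.
One interval later, Cmin,ss = Cmax,ss·e^(−kτ) ≈ 12.539 × 0.0919 ≈ 1.152 mcg/mL.
Trough 1.2 mcg/mL vs MEC 2 mcg/mL: subtherapeutic.

1.2 mcg/mL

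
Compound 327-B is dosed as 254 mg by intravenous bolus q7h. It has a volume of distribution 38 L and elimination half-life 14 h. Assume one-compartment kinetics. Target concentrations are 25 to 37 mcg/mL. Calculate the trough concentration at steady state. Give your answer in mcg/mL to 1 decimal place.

k = ln2/t½ = ln2/14 ≈ 0.049511 h⁻¹; fraction remaining f = e^(−kτ) = e^(−0.049511×7) ≈ 0.7071.
At steady state, accumulation factor R = 1/(1 − e^(−kτ)) ≈ 3.4141.
Single-dose peak C₀ = D/Vd = 254/38 ≈ 6.684 mcg/mL.
Cmax,ss = C₀/(1 − f) ≈ 6.684/0.2929 ≈ 22.820 mcg/mL.
One interval later, Cmin,ss = Cmax,ss·e^(−kτ) ≈ 22.820 × 0.7071 ≈ 16.136 mcg/mL.
Trough 16.1 mcg/mL vs MEC 25 mcg/mL: subtherapeutic.

16.1 mcg/mL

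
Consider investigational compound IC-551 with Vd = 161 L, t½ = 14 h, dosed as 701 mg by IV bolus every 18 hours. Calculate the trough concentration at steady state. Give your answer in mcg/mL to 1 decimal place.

τ/t½ = 18/14 ≈ 1.2857, so fraction remaining f = (1/2)^(18/14) ≈ 0.4102.
Accumulation ratio R = 1/(1 − f) ≈ 1/0.5898 ≈ 1.6955.
Each bolus raises the concentration by D/Vd = 701/161 ≈ 4.354 mcg/mL.
Steady-state peak Cmax,ss = C₀·R ≈ 4.354 × 1.6955 ≈ 7.382 mcg/mL.
One interval later, Cmin,ss = Cmax,ss·e^(−kτ) ≈ 7.382 × 0.4102 ≈ 3.028 mcg/mL.

3.0 mcg/mL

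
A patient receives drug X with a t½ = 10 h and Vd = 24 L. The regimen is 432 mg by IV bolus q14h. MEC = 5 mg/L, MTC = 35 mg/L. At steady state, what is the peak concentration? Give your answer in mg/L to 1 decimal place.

29.0 mg/L

k = ln2/t½ = ln2/10 ≈ 0.069315 h⁻¹; fraction remaining f = e^(−kτ) = e^(−0.069315×14) ≈ 0.3789.
Accumulation ratio R = 1/(1 − f) ≈ 1/0.6211 ≈ 1.6100.
Each bolus raises the concentration by D/Vd = 432/24 ≈ 18.000 mg/L.
Cmax,ss = C₀/(1 − f) ≈ 18.000/0.6211 ≈ 28.981 mg/L.
Peak 29.0 mg/L vs MTC 35 mg/L: below toxic threshold.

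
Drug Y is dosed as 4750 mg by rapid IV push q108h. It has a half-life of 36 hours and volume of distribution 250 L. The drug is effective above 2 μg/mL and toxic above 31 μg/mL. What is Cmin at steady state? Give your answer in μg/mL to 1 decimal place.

2.7 μg/mL

The dosing interval is 3 half-lives, so f = 2^(−3) = 0.125.
At steady state, R = 1/(1 − 0.125) = 8/7.
Single-dose peak C₀ = D/Vd = 4750/250 = 19 μg/mL.
Steady-state peak Cmax,ss = C₀·R = 19 × 8/7 ≈ 21.714 μg/mL.
Steady-state trough Cmin,ss = Cmax,ss·f ≈ 21.714 × 0.125 ≈ 2.714 μg/mL.
Trough 2.7 μg/mL vs MEC 2 μg/mL: adequate.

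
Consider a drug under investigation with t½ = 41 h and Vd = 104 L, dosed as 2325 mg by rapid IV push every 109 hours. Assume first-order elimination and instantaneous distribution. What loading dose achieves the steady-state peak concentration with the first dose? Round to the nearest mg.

2763 mg

f = (1/2)^(109/41) ≈ 0.158380; accumulation ratio R = 1/(1−f) ≈ 1.18818.
Loading dose to hit Cmax,ss on first dose: D_load = D_maint·R ≈ 2325 × 1.18818 ≈ 2762.52 mg.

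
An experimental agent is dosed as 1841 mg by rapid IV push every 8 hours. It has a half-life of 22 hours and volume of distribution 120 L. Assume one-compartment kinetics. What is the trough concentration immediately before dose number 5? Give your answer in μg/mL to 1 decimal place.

f = (1/2)^(τ/t½) = (1/2)^(8/22) ≈ 0.7772.
C₀ = D/Vd = 1841/120 ≈ 15.342 μg/mL.
Before the 5th dose, 4 doses have been given. Superposition: Cmin = C₀·(f + f² + … + f^4).
≈ 15.342 × (0.7772 + 0.6040 + 0.4695 + 0.3649) ≈ 15.342 × 2.2156 ≈ 33.992 μg/mL.

34.0 μg/mL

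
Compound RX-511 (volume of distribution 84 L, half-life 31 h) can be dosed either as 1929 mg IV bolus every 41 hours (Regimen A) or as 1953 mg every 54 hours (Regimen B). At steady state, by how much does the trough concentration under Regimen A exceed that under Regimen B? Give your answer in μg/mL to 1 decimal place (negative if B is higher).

Regimen A: f = (1/2)^(41/31) ≈ 0.3998; Cmin,ss = (1929/84)·f/(1−f) ≈ 15.297 μg/mL.
Regimen B: f = (1/2)^(54/31) ≈ 0.2990; Cmin,ss = (1953/84)·f/(1−f) ≈ 9.917 μg/mL.
Difference ≈ 15.297 − 9.917 ≈ 5.380 μg/mL.

5.4 μg/mL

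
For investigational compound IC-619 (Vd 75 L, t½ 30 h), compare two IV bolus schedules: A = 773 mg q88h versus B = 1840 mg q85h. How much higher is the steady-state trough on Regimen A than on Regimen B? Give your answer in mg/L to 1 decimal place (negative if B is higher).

-2.5 mg/L

Regimen A: f = (1/2)^(88/30) ≈ 0.1309; Cmin,ss = (773/75)·f/(1−f) ≈ 1.552 mg/L.
Regimen B: f = (1/2)^(85/30) ≈ 0.1403; Cmin,ss = (1840/75)·f/(1−f) ≈ 4.004 mg/L.
Difference ≈ 1.552 − 4.004 ≈ -2.452 mg/L.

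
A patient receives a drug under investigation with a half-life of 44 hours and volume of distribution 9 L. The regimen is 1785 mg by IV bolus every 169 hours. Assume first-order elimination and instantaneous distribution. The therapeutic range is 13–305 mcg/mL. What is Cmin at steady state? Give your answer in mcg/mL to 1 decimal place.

k = ln2/t½ = ln2/44 ≈ 0.015753 h⁻¹; fraction remaining f = e^(−kτ) = e^(−0.015753×169) ≈ 0.0698.
Single-dose peak C₀ = D/Vd = 1785/9 ≈ 198.333 mcg/mL.
Steady-state trough Cmin,ss = C₀·f/(1−f) ≈ 198.333 × 0.0698/0.9302 ≈ 14.882 mcg/mL.
Trough 14.9 mcg/mL vs MEC 13 mcg/mL: adequate.

14.9 mcg/mL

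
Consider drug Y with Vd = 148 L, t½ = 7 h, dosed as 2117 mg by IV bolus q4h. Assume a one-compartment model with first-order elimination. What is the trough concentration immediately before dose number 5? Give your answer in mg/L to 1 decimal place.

f = (1/2)^(τ/t½) = (1/2)^(4/7) ≈ 0.6730.
C₀ = D/Vd = 2117/148 ≈ 14.304 mg/L.
Before the 5th dose, 4 doses have been given. Superposition: Cmin = C₀·(f + f² + … + f^4).
≈ 14.304 × (0.6730 + 0.4529 + 0.3048 + 0.2051) ≈ 14.304 × 1.6358 ≈ 23.398 mg/L.

23.4 mg/L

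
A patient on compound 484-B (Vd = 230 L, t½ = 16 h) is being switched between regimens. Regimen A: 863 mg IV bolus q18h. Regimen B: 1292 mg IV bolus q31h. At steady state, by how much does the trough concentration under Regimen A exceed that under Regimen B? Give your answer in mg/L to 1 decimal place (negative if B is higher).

Regimen A: f = (1/2)^(18/16) ≈ 0.4585; Cmin,ss = (863/230)·f/(1−f) ≈ 3.177 mg/L.
Regimen B: f = (1/2)^(31/16) ≈ 0.2611; Cmin,ss = (1292/230)·f/(1−f) ≈ 1.985 mg/L.
Difference ≈ 3.177 − 1.985 ≈ 1.192 mg/L.

1.2 mg/L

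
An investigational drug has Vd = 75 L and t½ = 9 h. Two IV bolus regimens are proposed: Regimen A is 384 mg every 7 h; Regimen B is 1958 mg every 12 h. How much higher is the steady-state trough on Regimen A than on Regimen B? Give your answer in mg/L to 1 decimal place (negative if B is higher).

Regimen A: f = (1/2)^(7/9) ≈ 0.5833; Cmin,ss = (384/75)·f/(1−f) ≈ 7.167 mg/L.
Regimen B: f = (1/2)^(12/9) ≈ 0.3969; Cmin,ss = (1958/75)·f/(1−f) ≈ 17.181 mg/L.
Difference ≈ 7.167 − 17.181 ≈ -10.014 mg/L.

-10.0 mg/L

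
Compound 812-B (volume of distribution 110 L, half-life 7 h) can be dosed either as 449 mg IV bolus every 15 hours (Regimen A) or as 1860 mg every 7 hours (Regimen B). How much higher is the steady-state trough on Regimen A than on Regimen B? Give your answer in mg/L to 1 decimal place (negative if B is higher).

-15.7 mg/L

Regimen A: f = (1/2)^(15/7) ≈ 0.2264; Cmin,ss = (449/110)·f/(1−f) ≈ 1.195 mg/L.
Regimen B: f = (1/2)^(7/7) ≈ 0.5000; Cmin,ss = (1860/110)·f/(1−f) ≈ 16.909 mg/L.
Difference ≈ 1.195 − 16.909 ≈ -15.714 mg/L.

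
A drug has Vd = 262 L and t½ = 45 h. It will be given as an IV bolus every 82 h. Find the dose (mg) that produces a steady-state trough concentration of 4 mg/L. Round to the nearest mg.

τ/t½ = 82/45 ≈ 1.8222, so f = (1/2)^(82/45) ≈ 0.282785.
Cmin,ss = (D/Vd)·f/(1−f), so D = Cmin,ss·Vd·(1−f)/f.
D = 4 × 262 × (1−f)/f ≈ 4 × 262 × 2.53626 ≈ 2658.00 mg.

2658 mg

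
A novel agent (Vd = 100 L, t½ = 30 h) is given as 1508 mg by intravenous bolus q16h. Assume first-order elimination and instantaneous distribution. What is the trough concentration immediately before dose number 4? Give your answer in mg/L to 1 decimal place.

22.6 mg/L

f = (1/2)^(τ/t½) = (1/2)^(16/30) ≈ 0.6910.
C₀ = D/Vd = 1508/100 ≈ 15.080 mg/L.
Before the 4th dose, 3 doses have been given. Superposition: Cmin = C₀·(f + f² + … + f^3).
≈ 15.080 × (0.6910 + 0.4775 + 0.3299) ≈ 15.080 × 1.4984 ≈ 22.596 mg/L.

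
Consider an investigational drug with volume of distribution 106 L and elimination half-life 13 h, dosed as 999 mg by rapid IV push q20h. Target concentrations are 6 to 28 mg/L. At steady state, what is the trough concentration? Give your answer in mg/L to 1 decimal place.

4.9 mg/L

Over one 20-h interval, 20/13 ≈ 1.5385 half-lives elapse, leaving f ≈ 0.3443 of each dose.
Each bolus raises the concentration by D/Vd = 999/106 ≈ 9.425 mg/L.
Steady-state trough Cmin,ss = C₀·f/(1−f) ≈ 9.425 × 0.3443/0.6557 ≈ 4.949 mg/L.
Trough 4.9 mg/L vs MEC 6 mg/L: subtherapeutic.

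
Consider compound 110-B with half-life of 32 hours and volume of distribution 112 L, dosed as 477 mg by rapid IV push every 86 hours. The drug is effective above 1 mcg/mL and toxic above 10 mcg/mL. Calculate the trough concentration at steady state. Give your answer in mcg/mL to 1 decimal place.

k = ln2/t½ = ln2/32 ≈ 0.021661 h⁻¹; fraction remaining f = e^(−kτ) = e^(−0.021661×86) ≈ 0.1552.
Single-dose peak C₀ = D/Vd = 477/112 ≈ 4.259 mcg/mL.
Steady-state trough Cmin,ss = C₀·f/(1−f) ≈ 4.259 × 0.1552/0.8448 ≈ 0.782 mcg/mL.
Trough 0.8 mcg/mL vs MEC 1 mcg/mL: subtherapeutic.

0.8 mcg/mL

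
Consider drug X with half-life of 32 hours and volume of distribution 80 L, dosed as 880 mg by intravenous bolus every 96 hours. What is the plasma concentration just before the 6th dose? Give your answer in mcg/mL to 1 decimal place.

1.6 mcg/mL

f = (1/2)^(τ/t½) = (1/2)^(96/32) ≈ 0.1250.
C₀ = D/Vd = 880/80 ≈ 11.000 mcg/mL.
Before the 6th dose, 5 doses have been given. Superposition: Cmin = C₀·(f + f² + … + f^5).
≈ 11.000 × (0.1250 + 0.0156 + 0.0020 + 0.0002 + 0.0000) ≈ 11.000 × 0.1428 ≈ 1.571 mcg/mL.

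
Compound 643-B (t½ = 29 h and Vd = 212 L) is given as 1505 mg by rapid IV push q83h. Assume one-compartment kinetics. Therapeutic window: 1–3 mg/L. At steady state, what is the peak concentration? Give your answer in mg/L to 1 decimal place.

k = ln2/t½ = ln2/29 ≈ 0.023902 h⁻¹; fraction remaining f = e^(−kτ) = e^(−0.023902×83) ≈ 0.1375.
At steady state, accumulation factor R = 1/(1 − e^(−kτ)) ≈ 1.1594.
Each bolus raises the concentration by D/Vd = 1505/212 ≈ 7.099 mg/L.
Steady-state peak Cmax,ss = C₀·R ≈ 7.099 × 1.1594 ≈ 8.231 mg/L.
Peak 8.2 mg/L vs MTC 3 mg/L: exceeds toxic threshold.

8.2 mg/L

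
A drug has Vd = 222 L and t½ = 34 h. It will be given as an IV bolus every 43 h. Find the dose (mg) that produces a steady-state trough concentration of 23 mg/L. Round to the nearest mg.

7163 mg

τ/t½ = 43/34 ≈ 1.2647, so f = (1/2)^(43/34) ≈ 0.416184.
Cmin,ss = (D/Vd)·f/(1−f), so D = Cmin,ss·Vd·(1−f)/f.
D = 23 × 222 × (1−f)/f ≈ 23 × 222 × 1.40278 ≈ 7162.59 mg.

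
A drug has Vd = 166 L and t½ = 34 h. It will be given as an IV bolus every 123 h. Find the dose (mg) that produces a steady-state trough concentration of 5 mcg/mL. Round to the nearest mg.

τ/t½ = 123/34 ≈ 3.6176, so f = (1/2)^(123/34) ≈ 0.081467.
Cmin,ss = (D/Vd)·f/(1−f), so D = Cmin,ss·Vd·(1−f)/f.
D = 5 × 166 × (1−f)/f ≈ 5 × 166 × 11.27491 ≈ 9358.18 mg.

9358 mg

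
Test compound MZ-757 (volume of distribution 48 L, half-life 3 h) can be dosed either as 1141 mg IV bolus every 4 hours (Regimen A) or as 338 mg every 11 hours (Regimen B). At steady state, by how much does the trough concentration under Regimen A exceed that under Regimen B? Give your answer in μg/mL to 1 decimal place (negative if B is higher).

15.0 μg/mL

Regimen A: f = (1/2)^(4/3) ≈ 0.3969; Cmin,ss = (1141/48)·f/(1−f) ≈ 15.644 μg/mL.
Regimen B: f = (1/2)^(11/3) ≈ 0.0787; Cmin,ss = (338/48)·f/(1−f) ≈ 0.602 μg/mL.
Difference ≈ 15.644 − 0.602 ≈ 15.042 μg/mL.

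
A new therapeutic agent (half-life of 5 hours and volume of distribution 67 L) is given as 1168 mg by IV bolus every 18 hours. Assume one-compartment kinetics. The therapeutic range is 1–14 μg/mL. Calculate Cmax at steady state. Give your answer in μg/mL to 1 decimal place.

k = ln2/t½ = ln2/5 ≈ 0.138629 h⁻¹; fraction remaining f = e^(−kτ) = e^(−0.138629×18) ≈ 0.0825.
At steady state, accumulation factor R = 1/(1 − e^(−kτ)) ≈ 1.0899.
Each bolus raises the concentration by D/Vd = 1168/67 ≈ 17.433 μg/mL.
Steady-state peak Cmax,ss = C₀·R ≈ 17.433 × 1.0899 ≈ 19.000 μg/mL.
Peak 19.0 μg/mL vs MTC 14 μg/mL: exceeds toxic threshold.

19.0 μg/mL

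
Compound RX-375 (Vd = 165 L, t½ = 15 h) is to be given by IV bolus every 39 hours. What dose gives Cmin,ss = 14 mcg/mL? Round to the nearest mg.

11695 mg

τ/t½ = 39/15 ≈ 2.6, so f = (1/2)^(39/15) ≈ 0.164938.
Cmin,ss = (D/Vd)·f/(1−f), so D = Cmin,ss·Vd·(1−f)/f.
D = 14 × 165 × (1−f)/f ≈ 14 × 165 × 5.06288 ≈ 11695.25 mg.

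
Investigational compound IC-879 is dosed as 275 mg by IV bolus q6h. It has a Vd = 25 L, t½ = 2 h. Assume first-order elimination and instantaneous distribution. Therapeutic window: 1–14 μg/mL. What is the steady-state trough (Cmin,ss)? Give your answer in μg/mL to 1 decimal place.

τ = 6 h = 3 half-lives, so f = (1/2)^3 = 0.125.
Accumulation ratio R = 1/(1 − f) = 1/0.875 = 8/7.
Single-dose peak C₀ = D/Vd = 275/25 = 11 μg/mL.
Steady-state peak Cmax,ss = C₀·R = 11 × 8/7 ≈ 12.571 μg/mL.
Steady-state trough Cmin,ss = Cmax,ss·f ≈ 12.571 × 0.125 ≈ 1.571 μg/mL.
Trough 1.6 μg/mL vs MEC 1 μg/mL: adequate.

1.6 μg/mL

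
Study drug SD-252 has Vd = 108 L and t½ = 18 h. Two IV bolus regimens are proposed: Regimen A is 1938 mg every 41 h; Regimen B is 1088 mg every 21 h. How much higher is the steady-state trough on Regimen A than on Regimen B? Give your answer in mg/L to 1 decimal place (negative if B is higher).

Regimen A: f = (1/2)^(41/18) ≈ 0.2062; Cmin,ss = (1938/108)·f/(1−f) ≈ 4.661 mg/L.
Regimen B: f = (1/2)^(21/18) ≈ 0.4454; Cmin,ss = (1088/108)·f/(1−f) ≈ 8.091 mg/L.
Difference ≈ 4.661 − 8.091 ≈ -3.430 mg/L.

-3.4 mg/L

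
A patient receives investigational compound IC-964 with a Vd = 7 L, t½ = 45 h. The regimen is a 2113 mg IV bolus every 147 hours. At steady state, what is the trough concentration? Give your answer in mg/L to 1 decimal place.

Over one 147-h interval, 147/45 ≈ 3.2667 half-lives elapse, leaving f ≈ 0.1039 of each dose.
Single-dose peak C₀ = D/Vd = 2113/7 ≈ 301.857 mg/L.
Steady-state trough Cmin,ss = C₀·f/(1−f) ≈ 301.857 × 0.1039/0.8961 ≈ 34.999 mg/L.

35.0 mg/L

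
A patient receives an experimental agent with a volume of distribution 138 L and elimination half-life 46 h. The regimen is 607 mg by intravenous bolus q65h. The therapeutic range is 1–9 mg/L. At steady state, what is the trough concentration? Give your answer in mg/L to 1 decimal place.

k = ln2/t½ = ln2/46 ≈ 0.015068 h⁻¹; fraction remaining f = e^(−kτ) = e^(−0.015068×65) ≈ 0.3755.
Accumulation ratio R = 1/(1 − f) ≈ 1/0.6245 ≈ 1.6013.
Each bolus raises the concentration by D/Vd = 607/138 ≈ 4.399 mg/L.
Steady-state peak Cmax,ss = C₀·R ≈ 4.399 × 1.6013 ≈ 7.044 mg/L.
One interval later, Cmin,ss = Cmax,ss·e^(−kτ) ≈ 7.044 × 0.3755 ≈ 2.645 mg/L.
Trough 2.6 mg/L vs MEC 1 mg/L: adequate.

2.6 mg/L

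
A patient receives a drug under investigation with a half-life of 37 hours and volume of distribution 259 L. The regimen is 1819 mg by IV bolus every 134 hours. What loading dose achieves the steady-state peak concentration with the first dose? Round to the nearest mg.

f = (1/2)^(134/37) ≈ 0.081242; accumulation ratio R = 1/(1−f) ≈ 1.08843.
Loading dose to hit Cmax,ss on first dose: D_load = D_maint·R ≈ 1819 × 1.08843 ≈ 1979.85 mg.

1980 mg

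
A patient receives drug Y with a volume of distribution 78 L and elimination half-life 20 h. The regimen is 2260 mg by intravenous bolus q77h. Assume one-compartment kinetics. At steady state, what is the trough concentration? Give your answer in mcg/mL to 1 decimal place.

2.2 mcg/mL

Over one 77-h interval, 77/20 ≈ 3.85 half-lives elapse, leaving f ≈ 0.0693 of each dose.
Accumulation ratio R = 1/(1 − f) ≈ 1/0.9307 ≈ 1.0745.
Single-dose peak C₀ = D/Vd = 2260/78 ≈ 28.974 mcg/mL.
Cmax,ss = C₀/(1 − f) ≈ 28.974/0.9307 ≈ 31.131 mcg/mL.
Steady-state trough Cmin,ss = Cmax,ss·f ≈ 31.131 × 0.0693 ≈ 2.157 mcg/mL.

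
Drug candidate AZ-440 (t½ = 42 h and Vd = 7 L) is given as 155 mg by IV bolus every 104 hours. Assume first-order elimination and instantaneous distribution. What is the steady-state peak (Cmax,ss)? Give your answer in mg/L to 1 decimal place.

τ/t½ = 104/42 ≈ 2.4762, so fraction remaining f = (1/2)^(104/42) ≈ 0.1797.
At steady state, accumulation factor R = 1/(1 − e^(−kτ)) ≈ 1.2191.
Single-dose peak C₀ = D/Vd = 155/7 ≈ 22.143 mg/L.
Steady-state peak Cmax,ss = C₀·R ≈ 22.143 × 1.2191 ≈ 26.995 mg/L.

27.0 mg/L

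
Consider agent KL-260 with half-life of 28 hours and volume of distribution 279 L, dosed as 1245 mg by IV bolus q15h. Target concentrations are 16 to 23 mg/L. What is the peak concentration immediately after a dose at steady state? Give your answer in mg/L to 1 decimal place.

14.4 mg/L

k = ln2/t½ = ln2/28 ≈ 0.024755 h⁻¹; fraction remaining f = e^(−kτ) = e^(−0.024755×15) ≈ 0.6898.
At steady state, accumulation factor R = 1/(1 − e^(−kτ)) ≈ 3.2237.
Single-dose peak C₀ = D/Vd = 1245/279 ≈ 4.462 mg/L.
Steady-state peak Cmax,ss = C₀·R ≈ 4.462 × 3.2237 ≈ 14.384 mg/L.
Peak 14.4 mg/L vs MTC 23 mg/L: below toxic threshold.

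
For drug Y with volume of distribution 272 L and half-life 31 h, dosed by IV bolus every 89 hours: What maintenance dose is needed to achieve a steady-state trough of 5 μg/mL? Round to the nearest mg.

8589 mg

τ/t½ = 89/31 ≈ 2.871, so f = (1/2)^(89/31) ≈ 0.136695.
Cmin,ss = (D/Vd)·f/(1−f), so D = Cmin,ss·Vd·(1−f)/f.
D = 5 × 272 × (1−f)/f ≈ 5 × 272 × 6.31556 ≈ 8589.16 mg.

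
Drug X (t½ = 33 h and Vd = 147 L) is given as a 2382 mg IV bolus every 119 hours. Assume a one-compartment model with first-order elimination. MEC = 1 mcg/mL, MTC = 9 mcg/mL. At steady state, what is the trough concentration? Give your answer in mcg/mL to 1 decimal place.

Over one 119-h interval, 119/33 ≈ 3.6061 half-lives elapse, leaving f ≈ 0.0821 of each dose.
At steady state, accumulation factor R = 1/(1 − e^(−kτ)) ≈ 1.0894.
Each bolus raises the concentration by D/Vd = 2382/147 ≈ 16.204 mcg/mL.
Steady-state peak Cmax,ss = C₀·R ≈ 16.204 × 1.0894 ≈ 17.653 mcg/mL.
One interval later, Cmin,ss = Cmax,ss·e^(−kτ) ≈ 17.653 × 0.0821 ≈ 1.449 mcg/mL.
Trough 1.4 mcg/mL vs MEC 1 mcg/mL: adequate.

1.4 mcg/mL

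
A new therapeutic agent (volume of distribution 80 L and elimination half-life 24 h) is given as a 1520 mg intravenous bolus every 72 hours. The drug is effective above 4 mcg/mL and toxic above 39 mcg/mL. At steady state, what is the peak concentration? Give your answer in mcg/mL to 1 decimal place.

21.7 mcg/mL

The dosing interval is 3 half-lives, so f = 2^(−3) = 0.125.
At steady state, R = 1/(1 − 0.125) = 8/7.
Single-dose peak C₀ = D/Vd = 1520/80 = 19 mcg/mL.
Steady-state peak Cmax,ss = C₀·R = 19 × 8/7 ≈ 21.714 mcg/mL.
Peak 21.7 mcg/mL vs MTC 39 mcg/mL: below toxic threshold.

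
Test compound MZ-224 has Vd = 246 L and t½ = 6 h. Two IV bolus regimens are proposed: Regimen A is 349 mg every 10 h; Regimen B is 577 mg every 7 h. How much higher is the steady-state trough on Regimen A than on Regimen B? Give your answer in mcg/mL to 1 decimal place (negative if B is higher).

-1.2 mcg/mL

Regimen A: f = (1/2)^(10/6) ≈ 0.3150; Cmin,ss = (349/246)·f/(1−f) ≈ 0.652 mcg/mL.
Regimen B: f = (1/2)^(7/6) ≈ 0.4454; Cmin,ss = (577/246)·f/(1−f) ≈ 1.884 mcg/mL.
Difference ≈ 0.652 − 1.884 ≈ -1.232 mcg/mL.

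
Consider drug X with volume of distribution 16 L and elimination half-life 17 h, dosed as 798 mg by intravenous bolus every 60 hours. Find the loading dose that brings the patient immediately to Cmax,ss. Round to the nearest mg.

f = (1/2)^(60/17) ≈ 0.086605; accumulation ratio R = 1/(1−f) ≈ 1.09482.
Loading dose to hit Cmax,ss on first dose: D_load = D_maint·R ≈ 798 × 1.09482 ≈ 873.67 mg.

874 mg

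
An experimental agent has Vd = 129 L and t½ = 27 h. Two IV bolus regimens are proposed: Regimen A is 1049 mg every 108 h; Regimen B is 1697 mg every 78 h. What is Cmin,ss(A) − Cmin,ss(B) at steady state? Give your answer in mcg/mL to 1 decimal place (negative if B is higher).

-1.5 mcg/mL

Regimen A: f = (1/2)^(108/27) ≈ 0.0625; Cmin,ss = (1049/129)·f/(1−f) ≈ 0.542 mcg/mL.
Regimen B: f = (1/2)^(78/27) ≈ 0.1350; Cmin,ss = (1697/129)·f/(1−f) ≈ 2.053 mcg/mL.
Difference ≈ 0.542 − 2.053 ≈ -1.511 mcg/mL.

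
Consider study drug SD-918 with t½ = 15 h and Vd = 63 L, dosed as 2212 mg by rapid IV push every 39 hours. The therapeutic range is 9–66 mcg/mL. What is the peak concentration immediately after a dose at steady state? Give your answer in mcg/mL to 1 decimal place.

42.0 mcg/mL

k = ln2/t½ = ln2/15 ≈ 0.046210 h⁻¹; fraction remaining f = e^(−kτ) = e^(−0.046210×39) ≈ 0.1649.
Accumulation ratio R = 1/(1 − f) ≈ 1/0.8351 ≈ 1.1975.
Single-dose peak C₀ = D/Vd = 2212/63 ≈ 35.111 mcg/mL.
Steady-state peak Cmax,ss = C₀·R ≈ 35.111 × 1.1975 ≈ 42.045 mcg/mL.
Peak 42.0 mcg/mL vs MTC 66 mcg/mL: below toxic threshold.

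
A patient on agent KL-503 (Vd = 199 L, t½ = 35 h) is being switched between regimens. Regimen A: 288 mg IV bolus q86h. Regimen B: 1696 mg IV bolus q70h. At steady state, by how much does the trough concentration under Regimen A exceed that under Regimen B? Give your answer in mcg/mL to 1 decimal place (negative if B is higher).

Regimen A: f = (1/2)^(86/35) ≈ 0.1821; Cmin,ss = (288/199)·f/(1−f) ≈ 0.322 mcg/mL.
Regimen B: f = (1/2)^(70/35) ≈ 0.2500; Cmin,ss = (1696/199)·f/(1−f) ≈ 2.841 mcg/mL.
Difference ≈ 0.322 − 2.841 ≈ -2.519 mcg/mL.

-2.5 mcg/mL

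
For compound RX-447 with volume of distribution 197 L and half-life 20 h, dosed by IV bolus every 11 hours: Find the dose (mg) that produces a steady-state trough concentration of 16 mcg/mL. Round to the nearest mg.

1463 mg

τ/t½ = 11/20 ≈ 0.55, so f = (1/2)^(11/20) ≈ 0.683020.
Cmin,ss = (D/Vd)·f/(1−f), so D = Cmin,ss·Vd·(1−f)/f.
D = 16 × 197 × (1−f)/f ≈ 16 × 197 × 0.46409 ≈ 1462.81 mg.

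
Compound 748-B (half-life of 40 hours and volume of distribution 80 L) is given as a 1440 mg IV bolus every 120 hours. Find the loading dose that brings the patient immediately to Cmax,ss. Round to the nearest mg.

1646 mg

f = (1/2)^(120/40) ≈ 0.125000; accumulation ratio R = 1/(1−f) ≈ 1.14286.
Loading dose to hit Cmax,ss on first dose: D_load = D_maint·R ≈ 1440 × 1.14286 ≈ 1645.72 mg.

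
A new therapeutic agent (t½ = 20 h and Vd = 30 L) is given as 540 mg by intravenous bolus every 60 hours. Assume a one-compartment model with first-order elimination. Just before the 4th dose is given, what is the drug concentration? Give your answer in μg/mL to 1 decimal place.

2.6 μg/mL

f = (1/2)^(τ/t½) = (1/2)^(60/20) ≈ 0.1250.
C₀ = D/Vd = 540/30 ≈ 18.000 μg/mL.
Before the 4th dose, 3 doses have been given. Superposition: Cmin = C₀·(f + f² + … + f^3).
≈ 18.000 × (0.1250 + 0.0156 + 0.0020) ≈ 18.000 × 0.1426 ≈ 2.567 μg/mL.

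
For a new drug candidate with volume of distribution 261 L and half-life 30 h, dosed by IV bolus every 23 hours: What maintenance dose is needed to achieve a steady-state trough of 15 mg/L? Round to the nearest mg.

τ/t½ = 23/30 ≈ 0.76667, so f = (1/2)^(23/30) ≈ 0.587774.
Cmin,ss = (D/Vd)·f/(1−f), so D = Cmin,ss·Vd·(1−f)/f.
D = 15 × 261 × (1−f)/f ≈ 15 × 261 × 0.70133 ≈ 2745.71 mg.

2746 mg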